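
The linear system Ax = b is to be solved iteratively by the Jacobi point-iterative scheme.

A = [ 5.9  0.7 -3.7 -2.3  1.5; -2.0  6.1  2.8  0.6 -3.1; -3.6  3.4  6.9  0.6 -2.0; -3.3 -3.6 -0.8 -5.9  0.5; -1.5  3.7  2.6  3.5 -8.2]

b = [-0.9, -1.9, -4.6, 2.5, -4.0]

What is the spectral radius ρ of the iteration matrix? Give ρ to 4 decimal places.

1.1781

Diagonal D = diag(5.9, 6.1, 6.9, -5.9, -8.2); L, U strict lower/upper.
T_J = -D⁻¹(L+U): T[4,2] = -(2.6)/(-8.2) = +0.3171; T[4,4] = 0.
  T[0,:] = [+0.0000, -0.1186, +0.6271, +0.3898, -0.2542]
  T[1,:] = [+0.3279, +0.0000, -0.4590, -0.0984, +0.5082]
  T[2,:] = [+0.5217, -0.4928, +0.0000, -0.0870, +0.2899]
  T[3,:] = [-0.5593, -0.6102, -0.1356, +0.0000, +0.0847]
  T[4,:] = [-0.1829, +0.4512, +0.3171, +0.4268, +0.0000]
moduli |λ_i(T)| = 1.1781, 0.6554, 0.4875, 0.4875, 0.0802.
spectral radius ρ = 1.1781; 1.1781 > 1: divergent.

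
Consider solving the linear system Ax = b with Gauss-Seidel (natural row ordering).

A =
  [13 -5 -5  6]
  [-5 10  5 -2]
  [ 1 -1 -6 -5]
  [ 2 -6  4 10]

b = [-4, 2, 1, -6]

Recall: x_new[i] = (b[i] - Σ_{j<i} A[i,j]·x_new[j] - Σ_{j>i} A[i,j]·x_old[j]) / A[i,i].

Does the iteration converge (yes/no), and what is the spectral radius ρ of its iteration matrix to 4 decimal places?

yes, ρ = 0.8314

A = D + L + U where D = diag(13, 10, -6, 10).
Gauss-Seidel: T = -(D+L)⁻¹U, row 0 first, T[0,1] = -(-5)/(13) = +0.3846; later rows by forward substitution.
  T[0,:] = [+0.0000 +0.3846 +0.3846 -0.4615]
  T[1,:] = [+0.0000 +0.1923 -0.3077 -0.0308]
  T[2,:] = [+0.0000 +0.0321 +0.1154 -0.9051]
  T[3,:] = [+0.0000 +0.0256 -0.3077 +0.4359]
|eigenvalues of T|: 0.8314, 0.2451, 0.1573, 0.0000.
ρ = 0.8314; 0.8314 < 1 ⇒ converges.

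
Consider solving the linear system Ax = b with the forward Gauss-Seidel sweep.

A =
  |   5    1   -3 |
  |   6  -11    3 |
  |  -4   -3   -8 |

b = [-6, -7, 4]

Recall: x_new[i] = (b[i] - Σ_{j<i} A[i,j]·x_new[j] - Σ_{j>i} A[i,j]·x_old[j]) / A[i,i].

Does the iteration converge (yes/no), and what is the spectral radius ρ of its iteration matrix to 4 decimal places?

Diagonal D = diag(5, -11, -8); L, U strict lower/upper.
Gauss-Seidel: T = -(D+L)⁻¹U, row 0 first, T[0,1] = -(1)/(5) = -0.2000; later rows by forward substitution.
  T[0,:] = [+0.0000, -0.2000, +0.6000]
  T[1,:] = [+0.0000, -0.1091, +0.6000]
  T[2,:] = [+0.0000, +0.1409, -0.5250]
|eigenvalues of T|: 0.6745, 0.0404, 0.0000.
ρ = 0.6745; 0.6745 < 1, so it converges for any x₀.

yes, ρ = 0.6745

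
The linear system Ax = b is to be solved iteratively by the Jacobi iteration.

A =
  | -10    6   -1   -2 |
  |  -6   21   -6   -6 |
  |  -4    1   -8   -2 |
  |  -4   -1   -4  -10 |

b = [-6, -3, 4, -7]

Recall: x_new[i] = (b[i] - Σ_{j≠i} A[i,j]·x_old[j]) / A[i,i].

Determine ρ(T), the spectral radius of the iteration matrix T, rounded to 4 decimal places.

0.8399

Write A = D+L+U with D = diag(-10, 21, -8, -10).
T_J = -D⁻¹(L+U): T[3,0] = -(-4)/(-10) = -0.4000; T[3,3] = 0.
  T[0,:] = [+0.0000  +0.6000  -0.1000  -0.2000]
  T[1,:] = [+0.2857  +0.0000  +0.2857  +0.2857]
  T[2,:] = [-0.5000  +0.1250  +0.0000  -0.2500]
  T[3,:] = [-0.4000  -0.1000  -0.4000  +0.0000]
eigenvalue magnitudes: 0.8399, 0.3698, 0.3698, 0.2924.
spectral radius ρ = 0.8399; 0.8399 < 1: convergent.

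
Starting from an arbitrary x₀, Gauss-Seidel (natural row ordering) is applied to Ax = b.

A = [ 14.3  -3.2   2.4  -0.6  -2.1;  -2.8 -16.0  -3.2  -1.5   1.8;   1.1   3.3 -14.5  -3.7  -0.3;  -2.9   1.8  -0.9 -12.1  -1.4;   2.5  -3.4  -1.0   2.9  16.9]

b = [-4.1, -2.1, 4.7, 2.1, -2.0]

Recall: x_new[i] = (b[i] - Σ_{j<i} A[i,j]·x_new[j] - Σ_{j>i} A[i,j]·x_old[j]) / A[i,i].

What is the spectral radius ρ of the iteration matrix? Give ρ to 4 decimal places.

0.1942

Write A = D+L+U with D = diag(14.3, -16, -14.5, -12.1, 16.9).
T_GS = -(D+L)⁻¹U: row 0 first, T[0,2] = -(2.4)/(14.3) = -0.1678; later rows by forward substitution.
  T[0,:] = [+0.0000 +0.2238 -0.1678 +0.0420 +0.1469]
  T[1,:] = [+0.0000 -0.0392 -0.1706 -0.1011 +0.0868]
  T[2,:] = [+0.0000 +0.0081 -0.0516 -0.2750 +0.0102]
  T[3,:] = [+0.0000 -0.0601 +0.0187 -0.0046 -0.1387]
  T[4,:] = [+0.0000 -0.0302 -0.0158 -0.0420 +0.0202]
moduli |λ_i(T)| = 0.1942, 0.1322, 0.1322, 0.0576, 0.0000.
spectral radius ρ = 0.1942; 0.1942 < 1 ⇒ converges.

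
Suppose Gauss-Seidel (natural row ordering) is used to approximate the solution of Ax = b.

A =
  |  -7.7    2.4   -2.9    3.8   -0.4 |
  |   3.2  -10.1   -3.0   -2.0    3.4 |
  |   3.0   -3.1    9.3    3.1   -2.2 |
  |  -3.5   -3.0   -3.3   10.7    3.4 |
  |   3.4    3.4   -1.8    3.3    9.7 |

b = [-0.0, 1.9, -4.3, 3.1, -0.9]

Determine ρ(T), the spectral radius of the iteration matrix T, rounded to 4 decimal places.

0.6283

Diagonal D = diag(-7.7, -10.1, 9.3, 10.7, 9.7); L, U strict lower/upper.
T_GS = -(D+L)⁻¹U: row 0 first, T[0,1] = -(2.4)/(-7.7) = +0.3117; later rows by forward substitution.
  T[0,:] = [+0.0000 +0.3117 -0.3766 +0.4935 -0.0519]
  T[1,:] = [+0.0000 +0.0988 -0.4164 -0.0417 +0.3202]
  T[2,:] = [+0.0000 -0.0676 -0.0173 -0.5064 +0.3600]
  T[3,:] = [+0.0000 +0.1088 -0.2453 -0.0064 -0.1339]
  T[4,:] = [+0.0000 -0.1934 +0.3582 -0.2502 +0.0184]
|roots of det(T-λI)|: 0.6283, 0.3138, 0.1320, 0.1320, 0.0000.
ρ = 0.6283; 0.6283 < 1 ⇒ converges.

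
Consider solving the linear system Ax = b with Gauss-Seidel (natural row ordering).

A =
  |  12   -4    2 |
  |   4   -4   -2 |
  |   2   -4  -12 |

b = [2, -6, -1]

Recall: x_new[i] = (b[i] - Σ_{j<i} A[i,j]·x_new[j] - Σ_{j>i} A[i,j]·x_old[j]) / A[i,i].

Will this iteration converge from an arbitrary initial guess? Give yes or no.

Write A = D+L+U with D = diag(12, -4, -12).
Gauss-Seidel: T = -(D+L)⁻¹U, row 0 first, T[0,1] = -(-4)/(12) = +0.3333; later rows by forward substitution.
  T[0,:] = [+0.0000  +0.3333  -0.1667]
  T[1,:] = [+0.0000  +0.3333  -0.6667]
  T[2,:] = [+0.0000  -0.0556  +0.1944]
|λ(T)| sorted: 0.4685, 0.0593, 0.0000.
ρ = 0.4685; 0.4685 < 1, so it converges for any x₀.

yes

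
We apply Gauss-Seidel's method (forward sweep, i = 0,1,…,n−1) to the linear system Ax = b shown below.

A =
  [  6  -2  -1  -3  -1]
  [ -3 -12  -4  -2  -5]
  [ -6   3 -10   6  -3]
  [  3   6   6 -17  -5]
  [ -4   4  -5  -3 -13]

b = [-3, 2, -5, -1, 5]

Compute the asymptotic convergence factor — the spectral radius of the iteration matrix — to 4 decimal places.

Write A = D+L+U with D = diag(6, -12, -10, -17, -13).
GS T = -(D+L)⁻¹U: row 0 first, T[0,3] = -(-3)/(6) = +0.5000; later rows by forward substitution.
  T[0,:] = [+0.0000  +0.3333  +0.1667  +0.5000  +0.1667]
  T[1,:] = [+0.0000  -0.0833  -0.3750  -0.2917  -0.4583]
  T[2,:] = [+0.0000  -0.2250  -0.2125  +0.2125  -0.5375]
  T[3,:] = [+0.0000  -0.0500  -0.1779  +0.0603  -0.6162]
  T[4,:] = [+0.0000  -0.0301  -0.0439  -0.3392  +0.1566]
moduli |λ_i(T)| = 0.6247, 0.5167, 0.1520, 0.1230, 0.0000.
spectral radius ρ = 0.6247; 0.6247 < 1 ⇒ converges.

0.6247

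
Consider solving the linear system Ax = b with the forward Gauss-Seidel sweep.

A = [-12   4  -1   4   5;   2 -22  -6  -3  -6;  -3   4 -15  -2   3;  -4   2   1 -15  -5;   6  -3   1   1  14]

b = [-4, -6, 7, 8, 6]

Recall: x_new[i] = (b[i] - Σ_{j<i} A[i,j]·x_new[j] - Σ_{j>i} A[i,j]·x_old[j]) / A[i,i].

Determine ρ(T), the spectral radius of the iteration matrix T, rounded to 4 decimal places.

Write A = D+L+U with D = diag(-12, -22, -15, -15, 14).
GS T = -(D+L)⁻¹U: row 0 first, T[0,2] = -(-1)/(-12) = -0.0833; later rows by forward substitution.
  T[0,:] = [+0.0000, +0.3333, -0.0833, +0.3333, +0.4167]
  T[1,:] = [+0.0000, +0.0303, -0.2803, -0.1061, -0.2348]
  T[2,:] = [+0.0000, -0.0586, -0.0581, -0.2283, +0.0540]
  T[3,:] = [+0.0000, -0.0888, -0.0190, -0.1182, -0.4722]
  T[4,:] = [+0.0000, -0.1258, -0.0188, -0.1408, -0.1990]
eigenvalue magnitudes: 0.5338, 0.2254, 0.1200, 0.1200, 0.0000.
ρ(T) = max|λ| = 0.5338; 0.5338 < 1, so it converges for any x₀.

0.5338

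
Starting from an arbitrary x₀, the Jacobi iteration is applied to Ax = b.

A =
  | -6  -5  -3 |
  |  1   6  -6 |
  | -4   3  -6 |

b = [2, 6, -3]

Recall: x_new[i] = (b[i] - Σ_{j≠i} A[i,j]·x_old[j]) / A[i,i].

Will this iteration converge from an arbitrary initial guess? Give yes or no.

no

Let D = diag(-6, 6, -6); L, U the strict triangles.
Jacobi: T = -D⁻¹(L+U), T[1,2] = -(-6)/(6) = +1.0000; T[1,1] = 0.
  T[0,:] = [+0.0000  -0.8333  -0.5000]
  T[1,:] = [-0.1667  +0.0000  +1.0000]
  T[2,:] = [-0.6667  +0.5000  +0.0000]
|eigenvalues of T|: 1.2106, 0.7024, 0.7024.
ρ = 1.2106; 1.2106 > 1 ⇒ diverges.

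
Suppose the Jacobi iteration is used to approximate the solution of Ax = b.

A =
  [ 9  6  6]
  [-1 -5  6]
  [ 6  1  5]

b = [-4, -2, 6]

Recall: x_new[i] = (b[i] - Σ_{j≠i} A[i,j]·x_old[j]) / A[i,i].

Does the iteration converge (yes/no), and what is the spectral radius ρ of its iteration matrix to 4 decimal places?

Write A = D+L+U with D = diag(9, -5, 5).
T_J = -D⁻¹(L+U): T[0,2] = -(6)/(9) = -0.6667; T[0,0] = 0.
  T[0,:] = [+0.0000 -0.6667 -0.6667]
  T[1,:] = [-0.2000 +0.0000 +1.2000]
  T[2,:] = [-1.2000 -0.2000 +0.0000]
|λ(T)| sorted: 1.2102, 0.8782, 0.8782.
spectral radius ρ = 1.2102; 1.2102 > 1, so it fails to converge.

no, ρ = 1.2102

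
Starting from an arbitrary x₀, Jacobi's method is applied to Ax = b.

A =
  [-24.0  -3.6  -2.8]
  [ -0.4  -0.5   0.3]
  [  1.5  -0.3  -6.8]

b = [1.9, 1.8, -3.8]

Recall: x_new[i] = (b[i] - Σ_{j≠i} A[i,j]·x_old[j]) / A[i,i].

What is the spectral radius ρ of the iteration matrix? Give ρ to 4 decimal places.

Diagonal D = diag(-24, -0.5, -6.8); L, U strict lower/upper.
T_J = -D⁻¹(L+U): T[2,1] = -(-0.3)/(-6.8) = -0.0441; T[2,2] = 0.
  T[0,:] = [+0.0000 -0.1500 -0.1167]
  T[1,:] = [-0.8000 +0.0000 +0.6000]
  T[2,:] = [+0.2206 -0.0441 +0.0000]
|eigenvalues of T|: 0.3653, 0.2562, 0.2562.
ρ = 0.3653; 0.3653 < 1: convergent.

0.3653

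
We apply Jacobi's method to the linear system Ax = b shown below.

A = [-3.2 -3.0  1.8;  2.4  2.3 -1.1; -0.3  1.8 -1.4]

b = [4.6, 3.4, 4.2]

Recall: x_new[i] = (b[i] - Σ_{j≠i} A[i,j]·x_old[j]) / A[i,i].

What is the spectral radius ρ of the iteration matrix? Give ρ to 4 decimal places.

A = D + L + U where D = diag(-3.2, 2.3, -1.4).
Jacobi T = -D⁻¹(L+U): T[0,2] = -(1.8)/(-3.2) = +0.5625; T[0,0] = 0.
  T[0,:] = [+0.0000 -0.9375 +0.5625]
  T[1,:] = [-1.0435 +0.0000 +0.4783]
  T[2,:] = [-0.2143 +1.2857 +0.0000]
eigenvalue magnitudes: 1.3946, 0.8155, 0.5791.
ρ = 1.3946; 1.3946 > 1: divergent.

1.3946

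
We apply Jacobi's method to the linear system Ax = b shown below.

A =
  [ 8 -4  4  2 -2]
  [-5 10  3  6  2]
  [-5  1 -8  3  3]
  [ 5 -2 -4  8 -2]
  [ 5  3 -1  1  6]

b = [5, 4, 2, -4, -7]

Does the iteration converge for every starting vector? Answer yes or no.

Write A = D+L+U with D = diag(8, 10, -8, 8, 6).
T_J = -D⁻¹(L+U): T[0,4] = -(-2)/(8) = +0.2500; T[0,0] = 0.
  T[0,:] = [+0.0000 +0.5000 -0.5000 -0.2500 +0.2500]
  T[1,:] = [+0.5000 +0.0000 -0.3000 -0.6000 -0.2000]
  T[2,:] = [-0.6250 +0.1250 +0.0000 +0.3750 +0.3750]
  T[3,:] = [-0.6250 +0.2500 +0.5000 +0.0000 +0.2500]
  T[4,:] = [-0.8333 -0.5000 +0.1667 -0.1667 +0.0000]
moduli |λ_i(T)| = 1.1812, 0.6300, 0.6300, 0.3064, 0.1337.
ρ = 1.1812; 1.1812 > 1, so it fails to converge.

no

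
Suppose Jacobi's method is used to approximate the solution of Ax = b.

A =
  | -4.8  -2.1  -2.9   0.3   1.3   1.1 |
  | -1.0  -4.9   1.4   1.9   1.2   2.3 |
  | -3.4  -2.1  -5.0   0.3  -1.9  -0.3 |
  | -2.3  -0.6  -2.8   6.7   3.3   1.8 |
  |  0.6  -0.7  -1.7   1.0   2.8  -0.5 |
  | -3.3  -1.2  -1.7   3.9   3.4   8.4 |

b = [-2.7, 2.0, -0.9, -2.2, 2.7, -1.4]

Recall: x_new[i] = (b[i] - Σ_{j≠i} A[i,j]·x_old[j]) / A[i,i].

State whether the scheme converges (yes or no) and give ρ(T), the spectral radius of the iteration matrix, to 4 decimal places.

Let D = diag(-4.8, -4.9, -5, 6.7, 2.8, 8.4); L, U the strict triangles.
Jacobi T = -D⁻¹(L+U): T[3,1] = -(-0.6)/(6.7) = +0.0896; T[3,3] = 0.
  T[0,:] = [+0.0000, -0.4375, -0.6042, +0.0625, +0.2708, +0.2292]
  T[1,:] = [-0.2041, +0.0000, +0.2857, +0.3878, +0.2449, +0.4694]
  T[2,:] = [-0.6800, -0.4200, +0.0000, +0.0600, -0.3800, -0.0600]
  T[3,:] = [+0.3433, +0.0896, +0.4179, +0.0000, -0.4925, -0.2687]
  T[4,:] = [-0.2143, +0.2500, +0.6071, -0.3571, +0.0000, +0.1786]
  T[5,:] = [+0.3929, +0.1429, +0.2024, -0.4643, -0.4048, +0.0000]
eigenvalue magnitudes: 1.2213, 0.5525, 0.5525, 0.4951, 0.4951, 0.2835.
spectral radius ρ = 1.2213; 1.2213 > 1, so it fails to converge.

no, ρ = 1.2213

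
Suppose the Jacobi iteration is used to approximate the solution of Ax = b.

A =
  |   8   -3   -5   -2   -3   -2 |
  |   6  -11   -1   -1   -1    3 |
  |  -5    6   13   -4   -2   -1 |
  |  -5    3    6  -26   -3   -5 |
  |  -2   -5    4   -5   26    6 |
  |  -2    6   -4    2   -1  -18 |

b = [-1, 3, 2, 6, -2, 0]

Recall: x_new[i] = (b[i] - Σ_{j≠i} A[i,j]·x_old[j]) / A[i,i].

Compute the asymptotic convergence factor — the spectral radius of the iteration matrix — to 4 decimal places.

0.8462

Write A = D+L+U with D = diag(8, -11, 13, -26, 26, -18).
Jacobi T = -D⁻¹(L+U): T[3,0] = -(-5)/(-26) = -0.1923; T[3,3] = 0.
  T[0,:] = [+0.0000  +0.3750  +0.6250  +0.2500  +0.3750  +0.2500]
  T[1,:] = [+0.5455  +0.0000  -0.0909  -0.0909  -0.0909  +0.2727]
  T[2,:] = [+0.3846  -0.4615  +0.0000  +0.3077  +0.1538  +0.0769]
  T[3,:] = [-0.1923  +0.1154  +0.2308  +0.0000  -0.1154  -0.1923]
  T[4,:] = [+0.0769  +0.1923  -0.1538  +0.1923  +0.0000  -0.2308]
  T[5,:] = [-0.1111  +0.3333  -0.2222  +0.1111  -0.0556  +0.0000]
moduli |λ_i(T)| = 0.8462, 0.5399, 0.5399, 0.4336, 0.4336, 0.1209.
spectral radius ρ = 0.8462; 0.8462 < 1, so it converges for any x₀.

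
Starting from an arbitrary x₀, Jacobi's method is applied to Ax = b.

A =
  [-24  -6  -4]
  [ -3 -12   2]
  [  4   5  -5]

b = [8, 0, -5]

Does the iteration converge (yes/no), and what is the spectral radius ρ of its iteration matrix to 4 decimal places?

yes, ρ = 0.3463

A = D + L + U where D = diag(-24, -12, -5).
Jacobi T = -D⁻¹(L+U): T[2,0] = -(4)/(-5) = +0.8000; T[2,2] = 0.
  T[0,:] = [+0.0000, -0.2500, -0.1667]
  T[1,:] = [-0.2500, +0.0000, +0.1667]
  T[2,:] = [+0.8000, +1.0000, +0.0000]
|roots of det(T-λI)|: 0.3463, 0.2500, 0.0963.
ρ(T) = max|λ| = 0.3463; 0.3463 < 1, so it converges for any x₀.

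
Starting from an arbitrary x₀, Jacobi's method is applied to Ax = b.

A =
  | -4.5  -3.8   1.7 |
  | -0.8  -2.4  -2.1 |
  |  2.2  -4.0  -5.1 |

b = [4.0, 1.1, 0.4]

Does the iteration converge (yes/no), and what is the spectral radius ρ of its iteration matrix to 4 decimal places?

A = D + L + U where D = diag(-4.5, -2.4, -5.1).
Jacobi T = -D⁻¹(L+U): T[2,1] = -(-4)/(-5.1) = -0.7843; T[2,2] = 0.
  T[0,:] = [+0.0000  -0.8444  +0.3778]
  T[1,:] = [-0.3333  +0.0000  -0.8750]
  T[2,:] = [+0.4314  -0.7843  +0.0000]
moduli |λ_i(T)| = 1.2143, 0.7647, 0.4496.
ρ(T) = max|λ| = 1.2143; 1.2143 > 1: divergent.

no, ρ = 1.2143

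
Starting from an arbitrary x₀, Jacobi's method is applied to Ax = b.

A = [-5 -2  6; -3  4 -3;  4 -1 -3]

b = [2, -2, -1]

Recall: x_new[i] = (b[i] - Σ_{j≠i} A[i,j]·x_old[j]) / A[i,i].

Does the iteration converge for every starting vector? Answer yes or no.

Split A = D + L + U, D = diag(-5, 4, -3).
Jacobi T = -D⁻¹(L+U): T[1,2] = -(-3)/(4) = +0.7500; T[1,1] = 0.
  T[0,:] = [+0.0000, -0.4000, +1.2000]
  T[1,:] = [+0.7500, +0.0000, +0.7500]
  T[2,:] = [+1.3333, -0.3333, +0.0000]
|λ(T)| sorted: 1.2661, 0.7436, 0.7436.
spectral radius ρ = 1.2661; 1.2661 > 1, so it fails to converge.

no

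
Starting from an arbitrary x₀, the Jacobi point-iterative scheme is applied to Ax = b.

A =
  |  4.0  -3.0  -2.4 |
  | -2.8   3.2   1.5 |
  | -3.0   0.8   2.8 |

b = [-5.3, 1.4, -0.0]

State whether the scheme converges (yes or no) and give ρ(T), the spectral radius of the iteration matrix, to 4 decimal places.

no, ρ = 1.3502

A = D + L + U where D = diag(4, 3.2, 2.8).
T_J = -D⁻¹(L+U): T[1,0] = -(-2.8)/(3.2) = +0.8750; T[1,1] = 0.
  T[0,:] = [+0.0000 +0.7500 +0.6000]
  T[1,:] = [+0.8750 +0.0000 -0.4688]
  T[2,:] = [+1.0714 -0.2857 +0.0000]
|eigenvalues of T|: 1.3502, 0.9315, 0.4188.
ρ = 1.3502; 1.3502 > 1, so it fails to converge.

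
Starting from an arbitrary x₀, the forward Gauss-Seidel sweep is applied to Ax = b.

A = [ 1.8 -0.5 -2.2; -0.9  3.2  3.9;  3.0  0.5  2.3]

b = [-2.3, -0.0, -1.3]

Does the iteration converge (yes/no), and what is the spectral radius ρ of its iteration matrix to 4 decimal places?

Let D = diag(1.8, 3.2, 2.3); L, U the strict triangles.
Gauss-Seidel: T = -(D+L)⁻¹U, row 0 first, T[0,1] = -(-0.5)/(1.8) = +0.2778; later rows by forward substitution.
  T[0,:] = [+0.0000  +0.2778  +1.2222]
  T[1,:] = [+0.0000  +0.0781  -0.8750]
  T[2,:] = [+0.0000  -0.3793  -1.4040]
eigenvalue magnitudes: 1.6016, 0.2757, 0.0000.
ρ(T) = max|λ| = 1.6016; 1.6016 > 1: divergent.

no, ρ = 1.6016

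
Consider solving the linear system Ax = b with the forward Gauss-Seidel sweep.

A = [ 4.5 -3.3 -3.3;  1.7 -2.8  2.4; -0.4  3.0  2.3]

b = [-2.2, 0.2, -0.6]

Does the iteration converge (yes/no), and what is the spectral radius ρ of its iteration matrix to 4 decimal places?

Split A = D + L + U, D = diag(4.5, -2.8, 2.3).
T_GS = -(D+L)⁻¹U: row 0 first, T[0,1] = -(-3.3)/(4.5) = +0.7333; later rows by forward substitution.
  T[0,:] = [+0.0000 +0.7333 +0.7333]
  T[1,:] = [+0.0000 +0.4452 +1.3024]
  T[2,:] = [+0.0000 -0.4532 -1.5712]
|eigenvalues of T|: 1.2159, 0.0899, 0.0000.
spectral radius ρ = 1.2159; 1.2159 > 1 ⇒ diverges.

no, ρ = 1.2159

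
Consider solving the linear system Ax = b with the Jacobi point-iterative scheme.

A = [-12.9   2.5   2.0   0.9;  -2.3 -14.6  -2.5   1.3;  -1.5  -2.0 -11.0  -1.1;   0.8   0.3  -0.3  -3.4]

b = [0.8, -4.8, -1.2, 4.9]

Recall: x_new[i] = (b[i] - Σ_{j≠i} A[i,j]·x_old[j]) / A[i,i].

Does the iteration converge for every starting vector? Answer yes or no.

yes

A = D + L + U where D = diag(-12.9, -14.6, -11, -3.4).
Jacobi T = -D⁻¹(L+U): T[3,1] = -(0.3)/(-3.4) = +0.0882; T[3,3] = 0.
  T[0,:] = [+0.0000, +0.1938, +0.1550, +0.0698]
  T[1,:] = [-0.1575, +0.0000, -0.1712, +0.0890]
  T[2,:] = [-0.1364, -0.1818, +0.0000, -0.1000]
  T[3,:] = [+0.2353, +0.0882, -0.0882, +0.0000]
|roots of det(T-λI)|: 0.2591, 0.2127, 0.2127, 0.0431.
ρ(T) = max|λ| = 0.2591; 0.2591 < 1 ⇒ converges.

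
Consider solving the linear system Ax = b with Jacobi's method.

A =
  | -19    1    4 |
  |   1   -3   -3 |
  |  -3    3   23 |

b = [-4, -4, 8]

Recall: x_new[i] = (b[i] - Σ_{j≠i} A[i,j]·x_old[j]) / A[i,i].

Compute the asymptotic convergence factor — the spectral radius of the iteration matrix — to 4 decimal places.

0.4587

Let D = diag(-19, -3, 23); L, U the strict triangles.
T_J = -D⁻¹(L+U): T[0,2] = -(4)/(-19) = +0.2105; T[0,0] = 0.
  T[0,:] = [+0.0000 +0.0526 +0.2105]
  T[1,:] = [+0.3333 +0.0000 -1.0000]
  T[2,:] = [+0.1304 -0.1304 +0.0000]
|eigenvalues of T|: 0.4587, 0.3622, 0.0964.
ρ = 0.4587; 0.4587 < 1: convergent.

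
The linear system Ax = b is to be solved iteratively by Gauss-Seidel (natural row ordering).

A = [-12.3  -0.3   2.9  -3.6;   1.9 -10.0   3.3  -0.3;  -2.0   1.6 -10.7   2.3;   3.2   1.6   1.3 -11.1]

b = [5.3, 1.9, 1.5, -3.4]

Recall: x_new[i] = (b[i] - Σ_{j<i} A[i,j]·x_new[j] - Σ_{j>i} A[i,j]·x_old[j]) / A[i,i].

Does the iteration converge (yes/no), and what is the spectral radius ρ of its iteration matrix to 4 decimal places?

Diagonal D = diag(-12.3, -10, -10.7, -11.1); L, U strict lower/upper.
GS T = -(D+L)⁻¹U: row 0 first, T[0,3] = -(-3.6)/(-12.3) = -0.2927; later rows by forward substitution.
  T[0,:] = [+0.0000  -0.0244  +0.2358  -0.2927]
  T[1,:] = [+0.0000  -0.0046  +0.3748  -0.0856]
  T[2,:] = [+0.0000  +0.0039  +0.0120  +0.2569]
  T[3,:] = [+0.0000  -0.0072  +0.1234  -0.0666]
moduli |λ_i(T)| = 0.2231, 0.1488, 0.0150, 0.0000.
ρ = 0.2231; 0.2231 < 1: convergent.

yes, ρ = 0.2231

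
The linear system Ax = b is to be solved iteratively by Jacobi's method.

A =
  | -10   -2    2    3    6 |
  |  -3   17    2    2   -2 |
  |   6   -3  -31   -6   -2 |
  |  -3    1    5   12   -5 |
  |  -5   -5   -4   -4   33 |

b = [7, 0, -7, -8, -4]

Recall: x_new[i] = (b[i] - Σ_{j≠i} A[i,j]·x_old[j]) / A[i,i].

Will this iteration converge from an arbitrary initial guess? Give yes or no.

A = D + L + U where D = diag(-10, 17, -31, 12, 33).
Jacobi T = -D⁻¹(L+U): T[3,1] = -(1)/(12) = -0.0833; T[3,3] = 0.
  T[0,:] = [+0.0000  -0.2000  +0.2000  +0.3000  +0.6000]
  T[1,:] = [+0.1765  +0.0000  -0.1176  -0.1176  +0.1176]
  T[2,:] = [+0.1935  -0.0968  +0.0000  -0.1935  -0.0645]
  T[3,:] = [+0.2500  -0.0833  -0.4167  +0.0000  +0.4167]
  T[4,:] = [+0.1515  +0.1515  +0.1212  +0.1212  +0.0000]
moduli |λ_i(T)| = 0.5346, 0.4165, 0.4165, 0.1457, 0.1457.
ρ = 0.5346; 0.5346 < 1 ⇒ converges.

yes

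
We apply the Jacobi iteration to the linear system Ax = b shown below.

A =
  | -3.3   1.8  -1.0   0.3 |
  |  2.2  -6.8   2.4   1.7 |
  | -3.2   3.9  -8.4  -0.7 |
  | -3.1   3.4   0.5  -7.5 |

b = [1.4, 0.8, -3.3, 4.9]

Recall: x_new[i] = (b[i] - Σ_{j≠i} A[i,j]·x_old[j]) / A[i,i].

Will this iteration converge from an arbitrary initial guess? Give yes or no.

Write A = D+L+U with D = diag(-3.3, -6.8, -8.4, -7.5).
Jacobi T = -D⁻¹(L+U): T[3,2] = -(0.5)/(-7.5) = +0.0667; T[3,3] = 0.
  T[0,:] = [+0.0000  +0.5455  -0.3030  +0.0909]
  T[1,:] = [+0.3235  +0.0000  +0.3529  +0.2500]
  T[2,:] = [-0.3810  +0.4643  +0.0000  -0.0833]
  T[3,:] = [-0.4133  +0.4533  +0.0667  +0.0000]
moduli |λ_i(T)| = 0.8653, 0.4022, 0.4022, 0.0774.
ρ(T) = max|λ| = 0.8653; 0.8653 < 1: convergent.

yes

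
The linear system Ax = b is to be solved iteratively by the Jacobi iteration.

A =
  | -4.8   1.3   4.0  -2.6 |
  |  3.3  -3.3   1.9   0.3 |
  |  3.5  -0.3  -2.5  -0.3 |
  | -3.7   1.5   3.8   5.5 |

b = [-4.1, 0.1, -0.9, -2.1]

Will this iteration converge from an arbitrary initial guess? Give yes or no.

Diagonal D = diag(-4.8, -3.3, -2.5, 5.5); L, U strict lower/upper.
Jacobi T = -D⁻¹(L+U): T[3,0] = -(-3.7)/(5.5) = +0.6727; T[3,3] = 0.
  T[0,:] = [+0.0000 +0.2708 +0.8333 -0.5417]
  T[1,:] = [+1.0000 +0.0000 +0.5758 +0.0909]
  T[2,:] = [+1.4000 -0.1200 +0.0000 -0.1200]
  T[3,:] = [+0.6727 -0.2727 -0.6909 +0.0000]
eigenvalue magnitudes: 1.2951, 0.7379, 0.7379, 0.0570.
ρ(T) = max|λ| = 1.2951; 1.2951 > 1: divergent.

no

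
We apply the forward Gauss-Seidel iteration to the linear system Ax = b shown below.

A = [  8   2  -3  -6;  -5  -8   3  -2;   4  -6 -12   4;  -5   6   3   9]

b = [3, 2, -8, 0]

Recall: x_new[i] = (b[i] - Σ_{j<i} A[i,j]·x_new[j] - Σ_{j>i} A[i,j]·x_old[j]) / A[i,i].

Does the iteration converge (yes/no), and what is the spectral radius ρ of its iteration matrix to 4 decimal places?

yes, ρ = 0.8541

Split A = D + L + U, D = diag(8, -8, -12, 9).
T_GS = -(D+L)⁻¹U: row 0 first, T[0,1] = -(2)/(8) = -0.2500; later rows by forward substitution.
  T[0,:] = [+0.0000, -0.2500, +0.3750, +0.7500]
  T[1,:] = [+0.0000, +0.1562, +0.1406, -0.7188]
  T[2,:] = [+0.0000, -0.1615, +0.0547, +0.9427]
  T[3,:] = [+0.0000, -0.1892, +0.0964, +0.5816]
|roots of det(T-λI)|: 0.8541, 0.1766, 0.1151, 0.0000.
spectral radius ρ = 0.8541; 0.8541 < 1: convergent.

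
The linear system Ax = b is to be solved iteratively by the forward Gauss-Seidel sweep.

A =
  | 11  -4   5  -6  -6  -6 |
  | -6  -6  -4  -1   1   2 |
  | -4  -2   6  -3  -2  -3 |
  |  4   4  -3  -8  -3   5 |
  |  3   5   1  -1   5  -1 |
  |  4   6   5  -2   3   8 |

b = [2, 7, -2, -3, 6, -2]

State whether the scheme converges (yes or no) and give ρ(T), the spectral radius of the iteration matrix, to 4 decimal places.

no, ρ = 1.1272

Diagonal D = diag(11, -6, 6, -8, 5, 8); L, U strict lower/upper.
T_GS = -(D+L)⁻¹U: row 0 first, T[0,5] = -(-6)/(11) = +0.5455; later rows by forward substitution.
  T[0,:] = [+0.0000  +0.3636  -0.4545  +0.5455  +0.5455  +0.5455]
  T[1,:] = [+0.0000  -0.3636  -0.2121  -0.7121  -0.3788  -0.2121]
  T[2,:] = [+0.0000  +0.1212  -0.3737  +0.6263  +0.5707  +0.7929]
  T[3,:] = [+0.0000  -0.0455  -0.1932  -0.3182  -0.5057  +0.4943]
  T[4,:] = [+0.0000  +0.1121  +0.5210  +0.1960  -0.1638  +0.0251]
  T[5,:] = [+0.0000  -0.0383  +0.3763  -0.2831  -0.4103  -0.4951]
|eigenvalues of T|: 1.1272, 0.4361, 0.4361, 0.1456, 0.1456, 0.0000.
ρ = 1.1272; 1.1272 > 1: divergent.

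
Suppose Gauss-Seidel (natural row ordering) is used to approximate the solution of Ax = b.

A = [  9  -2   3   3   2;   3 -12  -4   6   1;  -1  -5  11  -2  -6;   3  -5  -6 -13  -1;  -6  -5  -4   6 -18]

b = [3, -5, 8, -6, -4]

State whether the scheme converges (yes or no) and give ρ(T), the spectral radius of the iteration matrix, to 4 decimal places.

yes, ρ = 0.8634

Write A = D+L+U with D = diag(9, -12, 11, -13, -18).
Gauss-Seidel: T = -(D+L)⁻¹U, row 0 first, T[0,2] = -(3)/(9) = -0.3333; later rows by forward substitution.
  T[0,:] = [+0.0000  +0.2222  -0.3333  -0.3333  -0.2222]
  T[1,:] = [+0.0000  +0.0556  -0.4167  +0.4167  +0.0278]
  T[2,:] = [+0.0000  +0.0455  -0.2197  +0.3409  +0.5379]
  T[3,:] = [+0.0000  +0.0089  +0.1847  -0.3945  -0.3871]
  T[4,:] = [+0.0000  -0.0966  +0.3373  -0.2119  -0.1822]
moduli |λ_i(T)| = 0.8634, 0.2865, 0.1721, 0.0081, 0.0000.
spectral radius ρ = 0.8634; 0.8634 < 1 ⇒ converges.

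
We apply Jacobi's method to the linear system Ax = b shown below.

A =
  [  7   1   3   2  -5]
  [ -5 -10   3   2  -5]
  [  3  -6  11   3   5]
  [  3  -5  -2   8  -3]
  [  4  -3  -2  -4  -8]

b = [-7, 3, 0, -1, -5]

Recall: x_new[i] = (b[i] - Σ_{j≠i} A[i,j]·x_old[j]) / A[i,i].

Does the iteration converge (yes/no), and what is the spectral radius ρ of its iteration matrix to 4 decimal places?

Write A = D+L+U with D = diag(7, -10, 11, 8, -8).
T_J = -D⁻¹(L+U): T[4,3] = -(-4)/(-8) = -0.5000; T[4,4] = 0.
  T[0,:] = [+0.0000 -0.1429 -0.4286 -0.2857 +0.7143]
  T[1,:] = [-0.5000 +0.0000 +0.3000 +0.2000 -0.5000]
  T[2,:] = [-0.2727 +0.5455 +0.0000 -0.2727 -0.4545]
  T[3,:] = [-0.3750 +0.6250 +0.2500 +0.0000 +0.3750]
  T[4,:] = [+0.5000 -0.3750 -0.2500 -0.5000 +0.0000]
|roots of det(T-λI)|: 1.3723, 0.5012, 0.5012, 0.4581, 0.4581.
spectral radius ρ = 1.3723; 1.3723 > 1, so it fails to converge.

no, ρ = 1.3723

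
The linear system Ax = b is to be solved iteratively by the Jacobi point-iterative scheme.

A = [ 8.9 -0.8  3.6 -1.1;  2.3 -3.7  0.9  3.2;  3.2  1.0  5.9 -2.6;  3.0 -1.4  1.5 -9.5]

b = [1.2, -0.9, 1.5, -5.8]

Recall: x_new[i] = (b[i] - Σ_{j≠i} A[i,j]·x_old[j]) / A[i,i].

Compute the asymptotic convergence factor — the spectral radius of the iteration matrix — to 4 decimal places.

A = D + L + U where D = diag(8.9, -3.7, 5.9, -9.5).
T_J = -D⁻¹(L+U): T[0,3] = -(-1.1)/(8.9) = +0.1236; T[0,0] = 0.
  T[0,:] = [+0.0000  +0.0899  -0.4045  +0.1236]
  T[1,:] = [+0.6216  +0.0000  +0.2432  +0.8649]
  T[2,:] = [-0.5424  -0.1695  +0.0000  +0.4407]
  T[3,:] = [+0.3158  -0.1474  +0.1579  +0.0000]
|λ(T)| sorted: 0.6628, 0.5439, 0.3993, 0.3993.
spectral radius ρ = 0.6628; 0.6628 < 1, so it converges for any x₀.

0.6628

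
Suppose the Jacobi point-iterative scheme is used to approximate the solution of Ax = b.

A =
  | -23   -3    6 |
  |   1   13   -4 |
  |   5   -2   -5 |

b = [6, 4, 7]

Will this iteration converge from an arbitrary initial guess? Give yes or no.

yes

Write A = D+L+U with D = diag(-23, 13, -5).
T_J = -D⁻¹(L+U): T[0,1] = -(-3)/(-23) = -0.1304; T[0,0] = 0.
  T[0,:] = [+0.0000 -0.1304 +0.2609]
  T[1,:] = [-0.0769 +0.0000 +0.3077]
  T[2,:] = [+1.0000 -0.4000 +0.0000]
|eigenvalues of T|: 0.4656, 0.2626, 0.2626.
spectral radius ρ = 0.4656; 0.4656 < 1, so it converges for any x₀.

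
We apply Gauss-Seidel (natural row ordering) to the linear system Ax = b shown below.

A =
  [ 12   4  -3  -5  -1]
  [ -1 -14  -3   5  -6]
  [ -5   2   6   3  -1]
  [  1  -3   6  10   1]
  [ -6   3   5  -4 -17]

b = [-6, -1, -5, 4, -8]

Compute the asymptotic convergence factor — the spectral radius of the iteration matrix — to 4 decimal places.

0.8556

A = D + L + U where D = diag(12, -14, 6, 10, -17).
Gauss-Seidel: T = -(D+L)⁻¹U, row 0 first, T[0,2] = -(-3)/(12) = +0.2500; later rows by forward substitution.
  T[0,:] = [+0.0000 -0.3333 +0.2500 +0.4167 +0.0833]
  T[1,:] = [+0.0000 +0.0238 -0.2321 +0.3274 -0.4345]
  T[2,:] = [+0.0000 -0.2857 +0.2857 -0.2619 +0.3810]
  T[3,:] = [+0.0000 +0.2119 -0.2661 +0.2137 -0.4673]
  T[4,:] = [+0.0000 -0.0120 +0.0174 -0.2166 +0.1159]
moduli |λ_i(T)| = 0.8556, 0.1441, 0.1441, 0.0709, 0.0000.
ρ = 0.8556; 0.8556 < 1: convergent.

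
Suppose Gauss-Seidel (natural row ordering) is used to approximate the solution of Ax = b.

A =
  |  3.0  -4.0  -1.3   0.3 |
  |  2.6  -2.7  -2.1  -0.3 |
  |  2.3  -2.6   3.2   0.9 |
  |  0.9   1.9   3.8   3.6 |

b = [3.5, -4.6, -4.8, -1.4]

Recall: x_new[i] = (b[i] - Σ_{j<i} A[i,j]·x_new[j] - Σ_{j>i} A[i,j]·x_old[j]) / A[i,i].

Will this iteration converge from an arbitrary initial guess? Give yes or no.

Diagonal D = diag(3, -2.7, 3.2, 3.6); L, U strict lower/upper.
Gauss-Seidel: T = -(D+L)⁻¹U, row 0 first, T[0,3] = -(0.3)/(3) = -0.1000; later rows by forward substitution.
  T[0,:] = [+0.0000, +1.3333, +0.4333, -0.1000]
  T[1,:] = [+0.0000, +1.2840, -0.3605, -0.2074]
  T[2,:] = [+0.0000, +0.0849, -0.6044, -0.3779]
  T[3,:] = [+0.0000, -1.1006, +0.7199, +0.5334]
|eigenvalues of T|: 1.4161, 0.3502, 0.1470, 0.0000.
ρ = 1.4161; 1.4161 > 1, so it fails to converge.

no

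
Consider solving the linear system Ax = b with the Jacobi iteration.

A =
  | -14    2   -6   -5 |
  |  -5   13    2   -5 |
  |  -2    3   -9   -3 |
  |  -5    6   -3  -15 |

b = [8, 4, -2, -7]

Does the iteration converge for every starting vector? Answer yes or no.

Let D = diag(-14, 13, -9, -15); L, U the strict triangles.
T_J = -D⁻¹(L+U): T[1,2] = -(2)/(13) = -0.1538; T[1,1] = 0.
  T[0,:] = [+0.0000, +0.1429, -0.4286, -0.3571]
  T[1,:] = [+0.3846, +0.0000, -0.1538, +0.3846]
  T[2,:] = [-0.2222, +0.3333, +0.0000, -0.3333]
  T[3,:] = [-0.3333, +0.4000, -0.2000, +0.0000]
eigenvalue magnitudes: 0.8435, 0.4014, 0.3091, 0.3091.
spectral radius ρ = 0.8435; 0.8435 < 1: convergent.

yes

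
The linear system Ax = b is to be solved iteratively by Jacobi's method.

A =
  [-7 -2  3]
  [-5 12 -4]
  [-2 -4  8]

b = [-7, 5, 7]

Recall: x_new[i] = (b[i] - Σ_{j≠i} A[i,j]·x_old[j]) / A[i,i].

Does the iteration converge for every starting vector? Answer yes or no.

Let D = diag(-7, 12, 8); L, U the strict triangles.
T_J = -D⁻¹(L+U): T[2,0] = -(-2)/(8) = +0.2500; T[2,2] = 0.
  T[0,:] = [+0.0000  -0.2857  +0.4286]
  T[1,:] = [+0.4167  +0.0000  +0.3333]
  T[2,:] = [+0.2500  +0.5000  +0.0000]
|eigenvalues of T|: 0.5280, 0.3522, 0.3522.
spectral radius ρ = 0.5280; 0.5280 < 1, so it converges for any x₀.

yes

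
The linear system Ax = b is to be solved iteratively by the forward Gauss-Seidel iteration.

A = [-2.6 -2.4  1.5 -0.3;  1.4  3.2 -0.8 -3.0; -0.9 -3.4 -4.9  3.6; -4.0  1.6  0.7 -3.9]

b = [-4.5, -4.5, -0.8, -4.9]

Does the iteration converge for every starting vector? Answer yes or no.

no

Let D = diag(-2.6, 3.2, -4.9, -3.9); L, U the strict triangles.
Gauss-Seidel: T = -(D+L)⁻¹U, row 0 first, T[0,2] = -(1.5)/(-2.6) = +0.5769; later rows by forward substitution.
  T[0,:] = [+0.0000, -0.9231, +0.5769, -0.1154]
  T[1,:] = [+0.0000, +0.4038, -0.0024, +0.9880]
  T[2,:] = [+0.0000, -0.1107, -0.1043, +0.0703]
  T[3,:] = [+0.0000, +1.0926, -0.6114, +0.5363]
|eigenvalues of T|: 1.5168, 0.3761, 0.3049, 0.0000.
spectral radius ρ = 1.5168; 1.5168 > 1, so it fails to converge.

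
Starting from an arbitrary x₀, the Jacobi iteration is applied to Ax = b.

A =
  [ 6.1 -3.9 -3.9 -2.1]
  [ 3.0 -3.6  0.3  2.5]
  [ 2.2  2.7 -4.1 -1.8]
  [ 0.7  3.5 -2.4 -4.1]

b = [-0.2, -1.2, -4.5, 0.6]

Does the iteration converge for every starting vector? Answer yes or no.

no

Let D = diag(6.1, -3.6, -4.1, -4.1); L, U the strict triangles.
T_J = -D⁻¹(L+U): T[3,2] = -(-2.4)/(-4.1) = -0.5854; T[3,3] = 0.
  T[0,:] = [+0.0000, +0.6393, +0.6393, +0.3443]
  T[1,:] = [+0.8333, +0.0000, +0.0833, +0.6944]
  T[2,:] = [+0.5366, +0.6585, +0.0000, -0.4390]
  T[3,:] = [+0.1707, +0.8537, -0.5854, +0.0000]
|eigenvalues of T|: 1.2516, 0.9614, 0.9614, 0.6346.
ρ(T) = max|λ| = 1.2516; 1.2516 > 1: divergent.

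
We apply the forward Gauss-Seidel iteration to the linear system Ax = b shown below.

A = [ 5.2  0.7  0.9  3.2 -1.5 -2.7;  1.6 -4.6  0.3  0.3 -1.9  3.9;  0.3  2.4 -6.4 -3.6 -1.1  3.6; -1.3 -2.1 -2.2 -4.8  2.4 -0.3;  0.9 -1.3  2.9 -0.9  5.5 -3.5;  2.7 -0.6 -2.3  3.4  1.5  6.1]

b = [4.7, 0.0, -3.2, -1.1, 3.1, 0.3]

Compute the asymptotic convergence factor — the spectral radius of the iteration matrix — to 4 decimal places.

Let D = diag(5.2, -4.6, -6.4, -4.8, 5.5, 6.1); L, U the strict triangles.
Gauss-Seidel: T = -(D+L)⁻¹U, row 0 first, T[0,1] = -(0.7)/(5.2) = -0.1346; later rows by forward substitution.
  T[0,:] = [+0.0000, -0.1346, -0.1731, -0.6154, +0.2885, +0.5192]
  T[1,:] = [+0.0000, -0.0468, +0.0050, -0.1488, -0.3127, +1.0284]
  T[2,:] = [+0.0000, -0.0239, -0.0062, -0.6472, -0.2756, +0.9725]
  T[3,:] = [+0.0000, +0.0679, +0.0475, +0.5284, +0.6850, -1.0988]
  T[4,:] = [+0.0000, +0.0347, +0.0406, +0.4932, +0.1363, +0.1019]
  T[5,:] = [+0.0000, -0.0004, +0.0383, -0.4021, -0.6777, +0.8254]
|λ(T)| sorted: 1.5365, 0.2863, 0.2863, 0.2355, 0.0234, 0.0000.
ρ = 1.5365; 1.5365 > 1: divergent.

1.5365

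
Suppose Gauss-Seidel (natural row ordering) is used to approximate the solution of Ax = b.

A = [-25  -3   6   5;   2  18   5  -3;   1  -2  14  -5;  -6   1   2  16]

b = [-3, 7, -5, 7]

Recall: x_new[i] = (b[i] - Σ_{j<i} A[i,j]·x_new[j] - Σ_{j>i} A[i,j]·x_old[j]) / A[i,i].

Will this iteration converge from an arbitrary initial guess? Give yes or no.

yes

Let D = diag(-25, 18, 14, 16); L, U the strict triangles.
T_GS = -(D+L)⁻¹U: row 0 first, T[0,1] = -(-3)/(-25) = -0.1200; later rows by forward substitution.
  T[0,:] = [+0.0000 -0.1200 +0.2400 +0.2000]
  T[1,:] = [+0.0000 +0.0133 -0.3044 +0.1444]
  T[2,:] = [+0.0000 +0.0105 -0.0606 +0.3635]
  T[3,:] = [+0.0000 -0.0471 +0.1166 +0.0205]
|roots of det(T-λI)|: 0.2203, 0.1424, 0.1424, 0.0000.
ρ = 0.2203; 0.2203 < 1 ⇒ converges.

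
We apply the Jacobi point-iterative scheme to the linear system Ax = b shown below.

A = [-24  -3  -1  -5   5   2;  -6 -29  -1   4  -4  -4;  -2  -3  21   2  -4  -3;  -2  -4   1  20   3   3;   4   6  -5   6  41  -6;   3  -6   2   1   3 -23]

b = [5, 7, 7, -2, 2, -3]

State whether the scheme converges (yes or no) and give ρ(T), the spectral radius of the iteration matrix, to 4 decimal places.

yes, ρ = 0.5251

Diagonal D = diag(-24, -29, 21, 20, 41, -23); L, U strict lower/upper.
Jacobi T = -D⁻¹(L+U): T[2,4] = -(-4)/(21) = +0.1905; T[2,2] = 0.
  T[0,:] = [+0.0000 -0.1250 -0.0417 -0.2083 +0.2083 +0.0833]
  T[1,:] = [-0.2069 +0.0000 -0.0345 +0.1379 -0.1379 -0.1379]
  T[2,:] = [+0.0952 +0.1429 +0.0000 -0.0952 +0.1905 +0.1429]
  T[3,:] = [+0.1000 +0.2000 -0.0500 +0.0000 -0.1500 -0.1500]
  T[4,:] = [-0.0976 -0.1463 +0.1220 -0.1463 +0.0000 +0.1463]
  T[5,:] = [+0.1304 -0.2609 +0.0870 +0.0435 +0.1304 +0.0000]
|roots of det(T-λI)|: 0.5251, 0.2270, 0.2270, 0.1876, 0.1876, 0.0681.
spectral radius ρ = 0.5251; 0.5251 < 1, so it converges for any x₀.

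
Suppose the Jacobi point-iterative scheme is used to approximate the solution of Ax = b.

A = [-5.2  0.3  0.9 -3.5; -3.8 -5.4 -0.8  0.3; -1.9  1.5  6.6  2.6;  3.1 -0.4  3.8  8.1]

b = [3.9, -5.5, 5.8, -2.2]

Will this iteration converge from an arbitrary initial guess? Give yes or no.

yes

Let D = diag(-5.2, -5.4, 6.6, 8.1); L, U the strict triangles.
T_J = -D⁻¹(L+U): T[3,0] = -(3.1)/(8.1) = -0.3827; T[3,3] = 0.
  T[0,:] = [+0.0000 +0.0577 +0.1731 -0.6731]
  T[1,:] = [-0.7037 +0.0000 -0.1481 +0.0556]
  T[2,:] = [+0.2879 -0.2273 +0.0000 -0.3939]
  T[3,:] = [-0.3827 +0.0494 -0.4691 +0.0000]
moduli |λ_i(T)| = 0.8695, 0.5867, 0.3196, 0.3196.
ρ = 0.8695; 0.8695 < 1 ⇒ converges.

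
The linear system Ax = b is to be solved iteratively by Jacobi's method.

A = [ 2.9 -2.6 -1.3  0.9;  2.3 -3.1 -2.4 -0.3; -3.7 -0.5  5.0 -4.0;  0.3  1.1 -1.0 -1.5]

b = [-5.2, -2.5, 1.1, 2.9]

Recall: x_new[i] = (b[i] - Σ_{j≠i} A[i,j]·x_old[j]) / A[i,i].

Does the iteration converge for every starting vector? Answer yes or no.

no

Let D = diag(2.9, -3.1, 5, -1.5); L, U the strict triangles.
T_J = -D⁻¹(L+U): T[0,3] = -(0.9)/(2.9) = -0.3103; T[0,0] = 0.
  T[0,:] = [+0.0000  +0.8966  +0.4483  -0.3103]
  T[1,:] = [+0.7419  +0.0000  -0.7742  -0.0968]
  T[2,:] = [+0.7400  +0.1000  +0.0000  +0.8000]
  T[3,:] = [+0.2000  +0.7333  -0.6667  +0.0000]
|roots of det(T-λI)|: 1.2007, 0.9112, 0.9112, 0.6473.
ρ = 1.2007; 1.2007 > 1: divergent.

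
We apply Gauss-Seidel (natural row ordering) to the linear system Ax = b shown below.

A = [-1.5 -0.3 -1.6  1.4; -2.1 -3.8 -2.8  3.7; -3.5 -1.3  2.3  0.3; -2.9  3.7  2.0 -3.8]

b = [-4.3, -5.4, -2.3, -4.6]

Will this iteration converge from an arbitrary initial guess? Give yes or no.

no

Write A = D+L+U with D = diag(-1.5, -3.8, 2.3, -3.8).
Gauss-Seidel: T = -(D+L)⁻¹U, row 0 first, T[0,3] = -(1.4)/(-1.5) = +0.9333; later rows by forward substitution.
  T[0,:] = [+0.0000  -0.2000  -1.0667  +0.9333]
  T[1,:] = [+0.0000  +0.1105  -0.1474  +0.4579]
  T[2,:] = [+0.0000  -0.2419  -1.7065  +1.5487]
  T[3,:] = [+0.0000  +0.1329  -0.2276  +0.5487]
|roots of det(T-λI)|: 1.5595, 0.5300, 0.0177, 0.0000.
ρ(T) = max|λ| = 1.5595; 1.5595 > 1 ⇒ diverges.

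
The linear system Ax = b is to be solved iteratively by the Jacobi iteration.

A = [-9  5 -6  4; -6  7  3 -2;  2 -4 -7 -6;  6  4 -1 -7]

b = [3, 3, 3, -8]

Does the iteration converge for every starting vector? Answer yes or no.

no

A = D + L + U where D = diag(-9, 7, -7, -7).
T_J = -D⁻¹(L+U): T[1,2] = -(3)/(7) = -0.4286; T[1,1] = 0.
  T[0,:] = [+0.0000, +0.5556, -0.6667, +0.4444]
  T[1,:] = [+0.8571, +0.0000, -0.4286, +0.2857]
  T[2,:] = [+0.2857, -0.5714, +0.0000, -0.8571]
  T[3,:] = [+0.8571, +0.5714, -0.1429, +0.0000]
eigenvalue magnitudes: 1.5033, 0.7493, 0.7493, 0.4990.
ρ = 1.5033; 1.5033 > 1: divergent.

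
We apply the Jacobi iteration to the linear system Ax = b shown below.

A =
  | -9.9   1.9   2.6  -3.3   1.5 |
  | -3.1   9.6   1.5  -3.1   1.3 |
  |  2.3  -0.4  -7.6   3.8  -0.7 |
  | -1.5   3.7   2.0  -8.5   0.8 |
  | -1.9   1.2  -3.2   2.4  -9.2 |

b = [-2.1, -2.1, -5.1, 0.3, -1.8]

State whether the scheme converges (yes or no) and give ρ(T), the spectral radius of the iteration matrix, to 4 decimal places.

yes, ρ = 0.8634

Write A = D+L+U with D = diag(-9.9, 9.6, -7.6, -8.5, -9.2).
Jacobi T = -D⁻¹(L+U): T[4,3] = -(2.4)/(-9.2) = +0.2609; T[4,4] = 0.
  T[0,:] = [+0.0000, +0.1919, +0.2626, -0.3333, +0.1515]
  T[1,:] = [+0.3229, +0.0000, -0.1562, +0.3229, -0.1354]
  T[2,:] = [+0.3026, -0.0526, +0.0000, +0.5000, -0.0921]
  T[3,:] = [-0.1765, +0.4353, +0.2353, +0.0000, +0.0941]
  T[4,:] = [-0.2065, +0.1304, -0.3478, +0.2609, +0.0000]
|λ(T)| sorted: 0.8634, 0.4352, 0.2002, 0.2002, 0.1807.
ρ(T) = max|λ| = 0.8634; 0.8634 < 1 ⇒ converges.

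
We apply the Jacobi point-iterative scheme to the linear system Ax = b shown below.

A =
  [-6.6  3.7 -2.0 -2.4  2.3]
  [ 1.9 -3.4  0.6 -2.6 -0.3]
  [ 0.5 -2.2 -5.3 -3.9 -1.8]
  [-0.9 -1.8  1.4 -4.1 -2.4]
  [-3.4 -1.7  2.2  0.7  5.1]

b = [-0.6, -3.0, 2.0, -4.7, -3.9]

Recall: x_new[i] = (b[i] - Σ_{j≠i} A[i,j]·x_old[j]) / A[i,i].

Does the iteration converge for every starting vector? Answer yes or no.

Write A = D+L+U with D = diag(-6.6, -3.4, -5.3, -4.1, 5.1).
Jacobi T = -D⁻¹(L+U): T[4,3] = -(0.7)/(5.1) = -0.1373; T[4,4] = 0.
  T[0,:] = [+0.0000  +0.5606  -0.3030  -0.3636  +0.3485]
  T[1,:] = [+0.5588  +0.0000  +0.1765  -0.7647  -0.0882]
  T[2,:] = [+0.0943  -0.4151  +0.0000  -0.7358  -0.3396]
  T[3,:] = [-0.2195  -0.4390  +0.3415  +0.0000  -0.5854]
  T[4,:] = [+0.6667  +0.3333  -0.4314  -0.1373  +0.0000]
eigenvalue magnitudes: 1.2162, 0.5488, 0.5488, 0.4642, 0.4642.
ρ(T) = max|λ| = 1.2162; 1.2162 > 1: divergent.

no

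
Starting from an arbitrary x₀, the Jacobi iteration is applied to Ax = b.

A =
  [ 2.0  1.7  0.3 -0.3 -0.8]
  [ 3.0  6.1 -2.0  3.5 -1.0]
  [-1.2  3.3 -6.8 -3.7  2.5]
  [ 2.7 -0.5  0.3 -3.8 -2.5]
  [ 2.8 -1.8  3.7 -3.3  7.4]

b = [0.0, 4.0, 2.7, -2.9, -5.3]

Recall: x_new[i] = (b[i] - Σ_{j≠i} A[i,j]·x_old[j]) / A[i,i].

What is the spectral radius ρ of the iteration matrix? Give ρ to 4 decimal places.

1.1206

A = D + L + U where D = diag(2, 6.1, -6.8, -3.8, 7.4).
Jacobi T = -D⁻¹(L+U): T[2,0] = -(-1.2)/(-6.8) = -0.1765; T[2,2] = 0.
  T[0,:] = [+0.0000, -0.8500, -0.1500, +0.1500, +0.4000]
  T[1,:] = [-0.4918, +0.0000, +0.3279, -0.5738, +0.1639]
  T[2,:] = [-0.1765, +0.4853, +0.0000, -0.5441, +0.3676]
  T[3,:] = [+0.7105, -0.1316, +0.0789, +0.0000, -0.6579]
  T[4,:] = [-0.3784, +0.2432, -0.5000, +0.4459, +0.0000]
|eigenvalues of T|: 1.1206, 0.8373, 0.8373, 0.5256, 0.2716.
ρ(T) = max|λ| = 1.1206; 1.1206 > 1, so it fails to converge.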